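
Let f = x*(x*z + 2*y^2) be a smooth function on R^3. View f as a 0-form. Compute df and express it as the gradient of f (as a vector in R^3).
df = (2*x*z + 2*y^2) dx + (4*x*y) dy + (x^2) dz; grad f = (2*x*z + 2*y^2, 4*x*y, x^2)

For a 0-form f, d f = (∂f/∂x) dx + (∂f/∂y) dy + (∂f/∂z) dz. The components of the vector representation are exactly the entries of grad f in Cartesian coordinates:
  ∂f/∂x = 2*x*z + 2*y^2
  ∂f/∂y = 4*x*y
  ∂f/∂z = x^2.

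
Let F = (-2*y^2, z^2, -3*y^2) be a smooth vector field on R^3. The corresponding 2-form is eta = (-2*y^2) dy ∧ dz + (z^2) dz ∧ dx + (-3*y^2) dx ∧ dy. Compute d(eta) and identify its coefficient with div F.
d(eta) = (0) dx ∧ dy ∧ dz; div F = 0

For a 2-form in R^3 of the form above, applying d gives a 3-form with coefficient ∂P/∂x + ∂Q/∂y + ∂R/∂z:
  ∂P/∂x = 0
  ∂Q/∂y = 0
  ∂R/∂z = 0
Sum = 0, which is exactly div F.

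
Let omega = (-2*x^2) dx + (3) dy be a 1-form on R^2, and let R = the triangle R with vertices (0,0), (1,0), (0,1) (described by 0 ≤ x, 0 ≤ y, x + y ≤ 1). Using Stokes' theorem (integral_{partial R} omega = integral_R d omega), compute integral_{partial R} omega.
integral_(partial R) omega = 0

Stokes: integral_partial_R omega = integral_R d omega with d omega = (∂Q/∂x - ∂P/∂y) dx ∧ dy.
  ∂Q/∂x = 0
  ∂P/∂y = 0
  integrand = ∂Q/∂x - ∂P/∂y = 0.
Integrating over R: integral_0^1 integral_0^{1-x} (0) dy dx = 0.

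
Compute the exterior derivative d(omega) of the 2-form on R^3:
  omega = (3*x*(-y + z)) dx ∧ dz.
d(omega) = (3*x) dx ∧ dy ∧ dz

For a 2-form omega = sum_{i<j} g_{ij} dx_i ∧ dx_j, the exterior derivative is
  d(omega) = sum_{i<j} d(g_{ij}) ∧ dx_i ∧ dx_j = sum_{i<j, k} (∂g_{ij}/∂x_k) dx_k ∧ dx_i ∧ dx_j.
Expand each term, using dx_k ∧ dx_i ∧ dx_j = sgn(permutation) dx_{(a)} ∧ dx_{(b)} ∧ dx_{(c)} with (a < b < c) sorted:
  d(3*x*(-y + z)) includes (∂/∂y)(3*x*(-y + z)) dy = (-3*x) dy, which multiplied by dx ∧ dz gives (3*x) dx ∧ dy ∧ dz
Collecting like 3-forms: d(omega) = (3*x) dx ∧ dy ∧ dz.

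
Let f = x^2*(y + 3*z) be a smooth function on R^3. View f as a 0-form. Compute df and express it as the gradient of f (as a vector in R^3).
df = (2*x*(y + 3*z)) dx + (x^2) dy + (3*x^2) dz; grad f = (2*x*(y + 3*z), x^2, 3*x^2)

For a 0-form f, d f = (∂f/∂x) dx + (∂f/∂y) dy + (∂f/∂z) dz. The components of the vector representation are exactly the entries of grad f in Cartesian coordinates:
  ∂f/∂x = 2*x*(y + 3*z)
  ∂f/∂y = x^2
  ∂f/∂z = 3*x^2.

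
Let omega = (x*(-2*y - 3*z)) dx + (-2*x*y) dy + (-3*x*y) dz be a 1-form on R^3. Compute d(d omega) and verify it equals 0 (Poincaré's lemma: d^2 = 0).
d(d omega) = 0

Step 1: d omega = sum_{i<j} (∂f_j/∂x_i - ∂f_i/∂x_j) dx_i ∧ dx_j:
  coeff of dx ∧ dy: 2*x - 2*y
  coeff of dx ∧ dz: 3*x - 3*y
  coeff of dy ∧ dz: -3*x
Step 2: Apply d again to each 2-form coefficient. The only possible 3-form in R^3 is dx ∧ dy ∧ dz, with coefficient
  ∂(coeff of dy∧dz)/∂x - ∂(coeff of dx∧dz)/∂y + ∂(coeff of dx∧dy)/∂z
  = ∂/∂x (-3*x) - ∂/∂y (3*x - 3*y) + ∂/∂z (2*x - 2*y).
Each of these terms simplifies to sums of mixed partials that cancel in pairs. The result is 0 (by equality of mixed partials for smooth functions — Schwarz / Clairaut).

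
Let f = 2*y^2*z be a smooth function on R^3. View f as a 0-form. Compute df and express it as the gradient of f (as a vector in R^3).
df = (0) dx + (4*y*z) dy + (2*y^2) dz; grad f = (0, 4*y*z, 2*y^2)

For a 0-form f, d f = (∂f/∂x) dx + (∂f/∂y) dy + (∂f/∂z) dz. The components of the vector representation are exactly the entries of grad f in Cartesian coordinates:
  ∂f/∂x = 0
  ∂f/∂y = 4*y*z
  ∂f/∂z = 2*y^2.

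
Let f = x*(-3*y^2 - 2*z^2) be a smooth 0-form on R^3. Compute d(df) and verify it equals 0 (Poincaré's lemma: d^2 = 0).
d(df) = 0

Step 1: df = sum_i (∂f/∂x_i) dx_i = (-3*y^2 - 2*z^2) dx + (-6*x*y) dy + (-4*x*z) dz.
Step 2: Apply d again. Using the 1-form formula, the coefficient of dx ∧ dy in d(df) is ∂^2 f/∂x ∂y - ∂^2 f/∂y ∂x = (-6*y) - (-6*y) = 0 (equality of mixed partials for smooth f).
Similarly for dx ∧ dz and dy ∧ dz — all coefficients vanish. So d(df) = 0.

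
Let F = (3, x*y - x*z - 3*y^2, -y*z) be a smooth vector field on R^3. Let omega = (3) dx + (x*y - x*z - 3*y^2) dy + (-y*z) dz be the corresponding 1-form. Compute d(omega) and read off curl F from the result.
d(omega) = (x - z) dy ∧ dz + (0) dz ∧ dx + (y - z) dx ∧ dy; curl F = (x - z, 0, y - z)

d omega = sum_{i<j} (∂f_j/∂x_i - ∂f_i/∂x_j) dx_i ∧ dx_j. Under the identification (dy ∧ dz, dz ∧ dx, dx ∧ dy) ↔ (e_x, e_y, e_z), the coefficients are exactly the components of curl F. Compute:
  ∂R/∂y - ∂Q/∂z = (-z) - (-x) = x - z
  ∂P/∂z - ∂R/∂x = (0) - (0) = 0
  ∂Q/∂x - ∂P/∂y = (y - z) - (0) = y - z.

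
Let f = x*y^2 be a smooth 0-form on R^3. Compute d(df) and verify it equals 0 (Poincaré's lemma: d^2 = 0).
d(df) = 0

Step 1: df = sum_i (∂f/∂x_i) dx_i = (y^2) dx + (2*x*y) dy + (0) dz.
Step 2: Apply d again. Using the 1-form formula, the coefficient of dx ∧ dy in d(df) is ∂^2 f/∂x ∂y - ∂^2 f/∂y ∂x = (2*y) - (2*y) = 0 (equality of mixed partials for smooth f).
Similarly for dx ∧ dz and dy ∧ dz — all coefficients vanish. So d(df) = 0.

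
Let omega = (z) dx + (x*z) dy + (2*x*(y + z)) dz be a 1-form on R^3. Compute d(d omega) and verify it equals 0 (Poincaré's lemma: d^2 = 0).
d(d omega) = 0

Step 1: d omega = sum_{i<j} (∂f_j/∂x_i - ∂f_i/∂x_j) dx_i ∧ dx_j:
  coeff of dx ∧ dy: z
  coeff of dx ∧ dz: 2*y + 2*z - 1
  coeff of dy ∧ dz: x
Step 2: Apply d again to each 2-form coefficient. The only possible 3-form in R^3 is dx ∧ dy ∧ dz, with coefficient
  ∂(coeff of dy∧dz)/∂x - ∂(coeff of dx∧dz)/∂y + ∂(coeff of dx∧dy)/∂z
  = ∂/∂x (x) - ∂/∂y (2*y + 2*z - 1) + ∂/∂z (z).
Each of these terms simplifies to sums of mixed partials that cancel in pairs. The result is 0 (by equality of mixed partials for smooth functions — Schwarz / Clairaut).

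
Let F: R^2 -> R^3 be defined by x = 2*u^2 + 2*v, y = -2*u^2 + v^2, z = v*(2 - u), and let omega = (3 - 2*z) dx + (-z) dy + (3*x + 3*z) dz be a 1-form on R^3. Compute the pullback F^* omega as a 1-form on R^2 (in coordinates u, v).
F^* omega = (-2*u^2*v + 3*u*v^2 - 8*u*v + 12*u - 12*v^2) du + (-6*u^3 + 3*u^2*v + 12*u^2 + 2*u*v^2 - 14*u*v - 4*v^2 + 16*v + 6) dv

Using F^*(f dg) = (f ∘ F) d(g ∘ F), substitute each coordinate x_i by F_i(u, v) in f_i, and replace dx_i by d F_i = (∂F_i/∂u) du + (∂F_i/∂v) dv.
  For the x component: f_1(F) = 2*u*v - 4*v + 3; d F_1 = (4*u) du + (2) dv
  For the y component: f_2(F) = v*(u - 2); d F_2 = (-4*u) du + (2*v) dv
  For the z component: f_3(F) = 6*u^2 - 3*u*v + 12*v; d F_3 = (-v) du + (2 - u) dv
Combining and collecting du, dv coefficients:
  coeff of du: -2*u^2*v + 3*u*v^2 - 8*u*v + 12*u - 12*v^2
  coeff of dv: -6*u^3 + 3*u^2*v + 12*u^2 + 2*u*v^2 - 14*u*v - 4*v^2 + 16*v + 6
F^* omega = (-2*u^2*v + 3*u*v^2 - 8*u*v + 12*u - 12*v^2) du + (-6*u^3 + 3*u^2*v + 12*u^2 + 2*u*v^2 - 14*u*v - 4*v^2 + 16*v + 6) dv.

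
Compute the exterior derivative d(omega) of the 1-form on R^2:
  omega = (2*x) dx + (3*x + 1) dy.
d(omega) = (3) dx ∧ dy

For a 1-form omega = sum_i f_i dx_i, the exterior derivative is
  d(omega) = sum_{i < j} (∂f_j/∂x_i - ∂f_i/∂x_j) dx_i ∧ dx_j.
  coefficient of dx ∧ dy: ∂f_2/∂x - ∂f_1/∂y = ∂(3*x + 1)/∂x - ∂(2*x)/∂y = 3
Assembling: d(omega) = (3) dx ∧ dy.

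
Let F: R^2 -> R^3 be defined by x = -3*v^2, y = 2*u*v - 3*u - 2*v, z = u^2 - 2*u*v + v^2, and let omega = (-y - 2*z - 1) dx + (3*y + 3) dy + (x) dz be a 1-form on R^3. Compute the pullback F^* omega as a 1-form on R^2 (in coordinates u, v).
F^* omega = (6*u*v^2 - 36*u*v + 27*u + 6*v^3 - 12*v^2 + 24*v - 9) du + (24*u^2*v - 18*u^2 - 6*u*v^2 - 42*u*v + 24*u + 6*v^3 - 12*v^2 + 18*v - 6) dv

Using F^*(f dg) = (f ∘ F) d(g ∘ F), substitute each coordinate x_i by F_i(u, v) in f_i, and replace dx_i by d F_i = (∂F_i/∂u) du + (∂F_i/∂v) dv.
  For the x component: f_1(F) = -2*u^2 + 2*u*v + 3*u - 2*v^2 + 2*v - 1; d F_1 = (0) du + (-6*v) dv
  For the y component: f_2(F) = 6*u*v - 9*u - 6*v + 3; d F_2 = (2*v - 3) du + (2*u - 2) dv
  For the z component: f_3(F) = -3*v^2; d F_3 = (2*u - 2*v) du + (-2*u + 2*v) dv
Combining and collecting du, dv coefficients:
  coeff of du: 6*u*v^2 - 36*u*v + 27*u + 6*v^3 - 12*v^2 + 24*v - 9
  coeff of dv: 24*u^2*v - 18*u^2 - 6*u*v^2 - 42*u*v + 24*u + 6*v^3 - 12*v^2 + 18*v - 6
F^* omega = (6*u*v^2 - 36*u*v + 27*u + 6*v^3 - 12*v^2 + 24*v - 9) du + (24*u^2*v - 18*u^2 - 6*u*v^2 - 42*u*v + 24*u + 6*v^3 - 12*v^2 + 18*v - 6) dv.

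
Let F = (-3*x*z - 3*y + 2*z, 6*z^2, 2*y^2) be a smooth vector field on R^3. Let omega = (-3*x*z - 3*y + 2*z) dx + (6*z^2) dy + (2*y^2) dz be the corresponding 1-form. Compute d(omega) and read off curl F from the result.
d(omega) = (4*y - 12*z) dy ∧ dz + (2 - 3*x) dz ∧ dx + (3) dx ∧ dy; curl F = (4*y - 12*z, 2 - 3*x, 3)

d omega = sum_{i<j} (∂f_j/∂x_i - ∂f_i/∂x_j) dx_i ∧ dx_j. Under the identification (dy ∧ dz, dz ∧ dx, dx ∧ dy) ↔ (e_x, e_y, e_z), the coefficients are exactly the components of curl F. Compute:
  ∂R/∂y - ∂Q/∂z = (4*y) - (12*z) = 4*y - 12*z
  ∂P/∂z - ∂R/∂x = (2 - 3*x) - (0) = 2 - 3*x
  ∂Q/∂x - ∂P/∂y = (0) - (-3) = 3.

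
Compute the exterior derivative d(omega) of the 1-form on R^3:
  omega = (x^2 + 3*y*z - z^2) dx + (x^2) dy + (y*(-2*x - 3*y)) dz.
d(omega) = (2*x - 3*z) dx ∧ dy + (-5*y + 2*z) dx ∧ dz + (-2*x - 6*y) dy ∧ dz

For a 1-form omega = sum_i f_i dx_i, the exterior derivative is
  d(omega) = sum_{i < j} (∂f_j/∂x_i - ∂f_i/∂x_j) dx_i ∧ dx_j.
  coefficient of dx ∧ dy: ∂f_2/∂x - ∂f_1/∂y = ∂(x^2)/∂x - ∂(x^2 + 3*y*z - z^2)/∂y = 2*x - 3*z
  coefficient of dx ∧ dz: ∂f_3/∂x - ∂f_1/∂z = ∂(y*(-2*x - 3*y))/∂x - ∂(x^2 + 3*y*z - z^2)/∂z = -5*y + 2*z
  coefficient of dy ∧ dz: ∂f_3/∂y - ∂f_2/∂z = ∂(y*(-2*x - 3*y))/∂y - ∂(x^2)/∂z = -2*x - 6*y
Assembling: d(omega) = (2*x - 3*z) dx ∧ dy + (-5*y + 2*z) dx ∧ dz + (-2*x - 6*y) dy ∧ dz.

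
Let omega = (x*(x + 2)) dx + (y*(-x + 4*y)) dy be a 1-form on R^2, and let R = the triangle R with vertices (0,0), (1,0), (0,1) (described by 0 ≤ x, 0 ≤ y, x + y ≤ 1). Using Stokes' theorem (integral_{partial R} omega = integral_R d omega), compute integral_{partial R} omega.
integral_(partial R) omega = -1/6

Stokes: integral_partial_R omega = integral_R d omega with d omega = (∂Q/∂x - ∂P/∂y) dx ∧ dy.
  ∂Q/∂x = -y
  ∂P/∂y = 0
  integrand = ∂Q/∂x - ∂P/∂y = -y.
Integrating over R: integral_0^1 integral_0^{1-x} (-y) dy dx = -1/6.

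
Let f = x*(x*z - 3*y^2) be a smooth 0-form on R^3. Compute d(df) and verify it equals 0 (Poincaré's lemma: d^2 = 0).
d(df) = 0

Step 1: df = sum_i (∂f/∂x_i) dx_i = (2*x*z - 3*y^2) dx + (-6*x*y) dy + (x^2) dz.
Step 2: Apply d again. Using the 1-form formula, the coefficient of dx ∧ dy in d(df) is ∂^2 f/∂x ∂y - ∂^2 f/∂y ∂x = (-6*y) - (-6*y) = 0 (equality of mixed partials for smooth f).
Similarly for dx ∧ dz and dy ∧ dz — all coefficients vanish. So d(df) = 0.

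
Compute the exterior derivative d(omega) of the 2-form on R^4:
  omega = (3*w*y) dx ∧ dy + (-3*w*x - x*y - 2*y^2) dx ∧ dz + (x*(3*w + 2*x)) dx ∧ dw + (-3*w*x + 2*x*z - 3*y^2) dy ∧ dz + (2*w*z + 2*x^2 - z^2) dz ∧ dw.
d(omega) = (3*y) dx ∧ dy ∧ dw + (-3*w + x + 4*y + 2*z) dx ∧ dy ∧ dz + (x) dx ∧ dz ∧ dw + (-3*x) dy ∧ dz ∧ dw

For a 2-form omega = sum_{i<j} g_{ij} dx_i ∧ dx_j, the exterior derivative is
  d(omega) = sum_{i<j} d(g_{ij}) ∧ dx_i ∧ dx_j = sum_{i<j, k} (∂g_{ij}/∂x_k) dx_k ∧ dx_i ∧ dx_j.
Expand each term, using dx_k ∧ dx_i ∧ dx_j = sgn(permutation) dx_{(a)} ∧ dx_{(b)} ∧ dx_{(c)} with (a < b < c) sorted:
  d(3*w*y) includes (∂/∂w)(3*w*y) dw = (3*y) dw, which multiplied by dx ∧ dy gives (3*y) dx ∧ dy ∧ dw
  d(-3*w*x - x*y - 2*y^2) includes (∂/∂y)(-3*w*x - x*y - 2*y^2) dy = (-x - 4*y) dy, which multiplied by dx ∧ dz gives (x + 4*y) dx ∧ dy ∧ dz
  d(-3*w*x - x*y - 2*y^2) includes (∂/∂w)(-3*w*x - x*y - 2*y^2) dw = (-3*x) dw, which multiplied by dx ∧ dz gives (-3*x) dx ∧ dz ∧ dw
  d(-3*w*x + 2*x*z - 3*y^2) includes (∂/∂x)(-3*w*x + 2*x*z - 3*y^2) dx = (-3*w + 2*z) dx, which multiplied by dy ∧ dz gives (-3*w + 2*z) dx ∧ dy ∧ dz
  d(-3*w*x + 2*x*z - 3*y^2) includes (∂/∂w)(-3*w*x + 2*x*z - 3*y^2) dw = (-3*x) dw, which multiplied by dy ∧ dz gives (-3*x) dy ∧ dz ∧ dw
  d(2*w*z + 2*x^2 - z^2) includes (∂/∂x)(2*w*z + 2*x^2 - z^2) dx = (4*x) dx, which multiplied by dz ∧ dw gives (4*x) dx ∧ dz ∧ dw
Collecting like 3-forms: d(omega) = (3*y) dx ∧ dy ∧ dw + (-3*w + x + 4*y + 2*z) dx ∧ dy ∧ dz + (x) dx ∧ dz ∧ dw + (-3*x) dy ∧ dz ∧ dw.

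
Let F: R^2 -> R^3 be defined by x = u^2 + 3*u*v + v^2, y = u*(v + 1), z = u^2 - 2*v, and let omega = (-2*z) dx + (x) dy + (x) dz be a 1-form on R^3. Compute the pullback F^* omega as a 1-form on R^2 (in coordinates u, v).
F^* omega = (-2*u^3 + u^2*v + u^2 + 5*u*v^2 + 11*u*v + v^3 + 13*v^2) du + (-5*u^3 - u^2*v - 2*u^2 + u*v^2 + 6*u*v + 6*v^2) dv

Using F^*(f dg) = (f ∘ F) d(g ∘ F), substitute each coordinate x_i by F_i(u, v) in f_i, and replace dx_i by d F_i = (∂F_i/∂u) du + (∂F_i/∂v) dv.
  For the x component: f_1(F) = -2*u^2 + 4*v; d F_1 = (2*u + 3*v) du + (3*u + 2*v) dv
  For the y component: f_2(F) = u^2 + 3*u*v + v^2; d F_2 = (v + 1) du + (u) dv
  For the z component: f_3(F) = u^2 + 3*u*v + v^2; d F_3 = (2*u) du + (-2) dv
Combining and collecting du, dv coefficients:
  coeff of du: -2*u^3 + u^2*v + u^2 + 5*u*v^2 + 11*u*v + v^3 + 13*v^2
  coeff of dv: -5*u^3 - u^2*v - 2*u^2 + u*v^2 + 6*u*v + 6*v^2
F^* omega = (-2*u^3 + u^2*v + u^2 + 5*u*v^2 + 11*u*v + v^3 + 13*v^2) du + (-5*u^3 - u^2*v - 2*u^2 + u*v^2 + 6*u*v + 6*v^2) dv.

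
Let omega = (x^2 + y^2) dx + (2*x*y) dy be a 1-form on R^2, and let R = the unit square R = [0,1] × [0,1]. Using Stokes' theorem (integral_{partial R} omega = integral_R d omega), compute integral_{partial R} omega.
integral_(partial R) omega = 0

Stokes: integral_partial_R omega = integral_R d omega with d omega = (∂Q/∂x - ∂P/∂y) dx ∧ dy.
  ∂Q/∂x = 2*y
  ∂P/∂y = 2*y
  integrand = ∂Q/∂x - ∂P/∂y = 0.
Integrating over R: integral_0^1 integral_0^1 (0) dx dy = 0.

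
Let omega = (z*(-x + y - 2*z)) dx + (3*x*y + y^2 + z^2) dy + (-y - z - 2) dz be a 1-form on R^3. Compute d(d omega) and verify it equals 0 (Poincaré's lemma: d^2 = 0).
d(d omega) = 0

Step 1: d omega = sum_{i<j} (∂f_j/∂x_i - ∂f_i/∂x_j) dx_i ∧ dx_j:
  coeff of dx ∧ dy: 3*y - z
  coeff of dx ∧ dz: x - y + 4*z
  coeff of dy ∧ dz: -2*z - 1
Step 2: Apply d again to each 2-form coefficient. The only possible 3-form in R^3 is dx ∧ dy ∧ dz, with coefficient
  ∂(coeff of dy∧dz)/∂x - ∂(coeff of dx∧dz)/∂y + ∂(coeff of dx∧dy)/∂z
  = ∂/∂x (-2*z - 1) - ∂/∂y (x - y + 4*z) + ∂/∂z (3*y - z).
Each of these terms simplifies to sums of mixed partials that cancel in pairs. The result is 0 (by equality of mixed partials for smooth functions — Schwarz / Clairaut).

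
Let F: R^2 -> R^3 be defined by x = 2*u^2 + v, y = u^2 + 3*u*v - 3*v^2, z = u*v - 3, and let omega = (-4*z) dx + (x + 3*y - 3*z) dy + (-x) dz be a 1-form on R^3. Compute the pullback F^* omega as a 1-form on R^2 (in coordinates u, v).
F^* omega = (10*u^3 + 9*u^2*v + 2*u*v + 66*u - 27*v^3 + 2*v^2 + 27*v) du + (13*u^3 - 12*u^2*v - 63*u*v^2 - 2*u*v + 27*u + 54*v^3 - 6*v^2 - 54*v + 12) dv

Using F^*(f dg) = (f ∘ F) d(g ∘ F), substitute each coordinate x_i by F_i(u, v) in f_i, and replace dx_i by d F_i = (∂F_i/∂u) du + (∂F_i/∂v) dv.
  For the x component: f_1(F) = -4*u*v + 12; d F_1 = (4*u) du + (1) dv
  For the y component: f_2(F) = 5*u^2 + 6*u*v - 9*v^2 + v + 9; d F_2 = (2*u + 3*v) du + (3*u - 6*v) dv
  For the z component: f_3(F) = -2*u^2 - v; d F_3 = (v) du + (u) dv
Combining and collecting du, dv coefficients:
  coeff of du: 10*u^3 + 9*u^2*v + 2*u*v + 66*u - 27*v^3 + 2*v^2 + 27*v
  coeff of dv: 13*u^3 - 12*u^2*v - 63*u*v^2 - 2*u*v + 27*u + 54*v^3 - 6*v^2 - 54*v + 12
F^* omega = (10*u^3 + 9*u^2*v + 2*u*v + 66*u - 27*v^3 + 2*v^2 + 27*v) du + (13*u^3 - 12*u^2*v - 63*u*v^2 - 2*u*v + 27*u + 54*v^3 - 6*v^2 - 54*v + 12) dv.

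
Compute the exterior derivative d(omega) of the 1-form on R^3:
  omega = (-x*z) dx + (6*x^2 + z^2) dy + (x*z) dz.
d(omega) = (12*x) dx ∧ dy + (x + z) dx ∧ dz + (-2*z) dy ∧ dz

For a 1-form omega = sum_i f_i dx_i, the exterior derivative is
  d(omega) = sum_{i < j} (∂f_j/∂x_i - ∂f_i/∂x_j) dx_i ∧ dx_j.
  coefficient of dx ∧ dy: ∂f_2/∂x - ∂f_1/∂y = ∂(6*x^2 + z^2)/∂x - ∂(-x*z)/∂y = 12*x
  coefficient of dx ∧ dz: ∂f_3/∂x - ∂f_1/∂z = ∂(x*z)/∂x - ∂(-x*z)/∂z = x + z
  coefficient of dy ∧ dz: ∂f_3/∂y - ∂f_2/∂z = ∂(x*z)/∂y - ∂(6*x^2 + z^2)/∂z = -2*z
Assembling: d(omega) = (12*x) dx ∧ dy + (x + z) dx ∧ dz + (-2*z) dy ∧ dz.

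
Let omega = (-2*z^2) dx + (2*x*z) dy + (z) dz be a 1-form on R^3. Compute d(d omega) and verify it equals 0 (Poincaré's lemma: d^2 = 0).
d(d omega) = 0

Step 1: d omega = sum_{i<j} (∂f_j/∂x_i - ∂f_i/∂x_j) dx_i ∧ dx_j:
  coeff of dx ∧ dy: 2*z
  coeff of dx ∧ dz: 4*z
  coeff of dy ∧ dz: -2*x
Step 2: Apply d again to each 2-form coefficient. The only possible 3-form in R^3 is dx ∧ dy ∧ dz, with coefficient
  ∂(coeff of dy∧dz)/∂x - ∂(coeff of dx∧dz)/∂y + ∂(coeff of dx∧dy)/∂z
  = ∂/∂x (-2*x) - ∂/∂y (4*z) + ∂/∂z (2*z).
Each of these terms simplifies to sums of mixed partials that cancel in pairs. The result is 0 (by equality of mixed partials for smooth functions — Schwarz / Clairaut).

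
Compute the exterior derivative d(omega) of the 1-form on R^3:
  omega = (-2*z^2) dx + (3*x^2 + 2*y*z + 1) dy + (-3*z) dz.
d(omega) = (6*x) dx ∧ dy + (4*z) dx ∧ dz + (-2*y) dy ∧ dz

For a 1-form omega = sum_i f_i dx_i, the exterior derivative is
  d(omega) = sum_{i < j} (∂f_j/∂x_i - ∂f_i/∂x_j) dx_i ∧ dx_j.
  coefficient of dx ∧ dy: ∂f_2/∂x - ∂f_1/∂y = ∂(3*x^2 + 2*y*z + 1)/∂x - ∂(-2*z^2)/∂y = 6*x
  coefficient of dx ∧ dz: ∂f_3/∂x - ∂f_1/∂z = ∂(-3*z)/∂x - ∂(-2*z^2)/∂z = 4*z
  coefficient of dy ∧ dz: ∂f_3/∂y - ∂f_2/∂z = ∂(-3*z)/∂y - ∂(3*x^2 + 2*y*z + 1)/∂z = -2*y
Assembling: d(omega) = (6*x) dx ∧ dy + (4*z) dx ∧ dz + (-2*y) dy ∧ dz.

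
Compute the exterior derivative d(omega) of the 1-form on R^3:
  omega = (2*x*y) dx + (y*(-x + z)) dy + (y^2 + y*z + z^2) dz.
d(omega) = (-2*x - y) dx ∧ dy + (y + z) dy ∧ dz

For a 1-form omega = sum_i f_i dx_i, the exterior derivative is
  d(omega) = sum_{i < j} (∂f_j/∂x_i - ∂f_i/∂x_j) dx_i ∧ dx_j.
  coefficient of dx ∧ dy: ∂f_2/∂x - ∂f_1/∂y = ∂(y*(-x + z))/∂x - ∂(2*x*y)/∂y = -2*x - y
  coefficient of dy ∧ dz: ∂f_3/∂y - ∂f_2/∂z = ∂(y^2 + y*z + z^2)/∂y - ∂(y*(-x + z))/∂z = y + z
Assembling: d(omega) = (-2*x - y) dx ∧ dy + (y + z) dy ∧ dz.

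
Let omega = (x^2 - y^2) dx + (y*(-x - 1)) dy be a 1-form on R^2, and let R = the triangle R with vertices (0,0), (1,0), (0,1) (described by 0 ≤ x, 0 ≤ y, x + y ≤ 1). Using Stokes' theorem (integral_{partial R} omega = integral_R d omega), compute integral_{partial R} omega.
integral_(partial R) omega = 1/6

Stokes: integral_partial_R omega = integral_R d omega with d omega = (∂Q/∂x - ∂P/∂y) dx ∧ dy.
  ∂Q/∂x = -y
  ∂P/∂y = -2*y
  integrand = ∂Q/∂x - ∂P/∂y = y.
Integrating over R: integral_0^1 integral_0^{1-x} (y) dy dx = 1/6.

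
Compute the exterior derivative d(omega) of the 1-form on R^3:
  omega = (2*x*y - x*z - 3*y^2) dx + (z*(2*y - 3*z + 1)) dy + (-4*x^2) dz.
d(omega) = (-2*x + 6*y) dx ∧ dy + (-7*x) dx ∧ dz + (-2*y + 6*z - 1) dy ∧ dz

For a 1-form omega = sum_i f_i dx_i, the exterior derivative is
  d(omega) = sum_{i < j} (∂f_j/∂x_i - ∂f_i/∂x_j) dx_i ∧ dx_j.
  coefficient of dx ∧ dy: ∂f_2/∂x - ∂f_1/∂y = ∂(z*(2*y - 3*z + 1))/∂x - ∂(2*x*y - x*z - 3*y^2)/∂y = -2*x + 6*y
  coefficient of dx ∧ dz: ∂f_3/∂x - ∂f_1/∂z = ∂(-4*x^2)/∂x - ∂(2*x*y - x*z - 3*y^2)/∂z = -7*x
  coefficient of dy ∧ dz: ∂f_3/∂y - ∂f_2/∂z = ∂(-4*x^2)/∂y - ∂(z*(2*y - 3*z + 1))/∂z = -2*y + 6*z - 1
Assembling: d(omega) = (-2*x + 6*y) dx ∧ dy + (-7*x) dx ∧ dz + (-2*y + 6*z - 1) dy ∧ dz.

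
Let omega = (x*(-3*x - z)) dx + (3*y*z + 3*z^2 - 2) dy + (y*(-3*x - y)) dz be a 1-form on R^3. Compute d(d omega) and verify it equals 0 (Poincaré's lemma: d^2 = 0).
d(d omega) = 0

Step 1: d omega = sum_{i<j} (∂f_j/∂x_i - ∂f_i/∂x_j) dx_i ∧ dx_j:
  coeff of dx ∧ dy: 0
  coeff of dx ∧ dz: x - 3*y
  coeff of dy ∧ dz: -3*x - 5*y - 6*z
Step 2: Apply d again to each 2-form coefficient. The only possible 3-form in R^3 is dx ∧ dy ∧ dz, with coefficient
  ∂(coeff of dy∧dz)/∂x - ∂(coeff of dx∧dz)/∂y + ∂(coeff of dx∧dy)/∂z
  = ∂/∂x (-3*x - 5*y - 6*z) - ∂/∂y (x - 3*y) + ∂/∂z (0).
Each of these terms simplifies to sums of mixed partials that cancel in pairs. The result is 0 (by equality of mixed partials for smooth functions — Schwarz / Clairaut).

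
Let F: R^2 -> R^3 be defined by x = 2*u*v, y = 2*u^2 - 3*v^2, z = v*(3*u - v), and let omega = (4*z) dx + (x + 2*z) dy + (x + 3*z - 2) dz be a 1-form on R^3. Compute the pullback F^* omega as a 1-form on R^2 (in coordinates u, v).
F^* omega = (v*(32*u^2 + 49*u*v - 17*v^2 - 6)) du + (57*u^2*v - 87*u*v^2 - 6*u + 18*v^3 + 4*v) dv

Using F^*(f dg) = (f ∘ F) d(g ∘ F), substitute each coordinate x_i by F_i(u, v) in f_i, and replace dx_i by d F_i = (∂F_i/∂u) du + (∂F_i/∂v) dv.
  For the x component: f_1(F) = 4*v*(3*u - v); d F_1 = (2*v) du + (2*u) dv
  For the y component: f_2(F) = 2*v*(4*u - v); d F_2 = (4*u) du + (-6*v) dv
  For the z component: f_3(F) = 11*u*v - 3*v^2 - 2; d F_3 = (3*v) du + (3*u - 2*v) dv
Combining and collecting du, dv coefficients:
  coeff of du: v*(32*u^2 + 49*u*v - 17*v^2 - 6)
  coeff of dv: 57*u^2*v - 87*u*v^2 - 6*u + 18*v^3 + 4*v
F^* omega = (v*(32*u^2 + 49*u*v - 17*v^2 - 6)) du + (57*u^2*v - 87*u*v^2 - 6*u + 18*v^3 + 4*v) dv.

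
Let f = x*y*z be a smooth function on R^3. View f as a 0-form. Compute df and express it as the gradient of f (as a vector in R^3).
df = (y*z) dx + (x*z) dy + (x*y) dz; grad f = (y*z, x*z, x*y)

For a 0-form f, d f = (∂f/∂x) dx + (∂f/∂y) dy + (∂f/∂z) dz. The components of the vector representation are exactly the entries of grad f in Cartesian coordinates:
  ∂f/∂x = y*z
  ∂f/∂y = x*z
  ∂f/∂z = x*y.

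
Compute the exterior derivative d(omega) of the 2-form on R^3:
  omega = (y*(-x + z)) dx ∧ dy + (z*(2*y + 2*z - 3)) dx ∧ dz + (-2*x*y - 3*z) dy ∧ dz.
d(omega) = (-y - 2*z) dx ∧ dy ∧ dz

For a 2-form omega = sum_{i<j} g_{ij} dx_i ∧ dx_j, the exterior derivative is
  d(omega) = sum_{i<j} d(g_{ij}) ∧ dx_i ∧ dx_j = sum_{i<j, k} (∂g_{ij}/∂x_k) dx_k ∧ dx_i ∧ dx_j.
Expand each term, using dx_k ∧ dx_i ∧ dx_j = sgn(permutation) dx_{(a)} ∧ dx_{(b)} ∧ dx_{(c)} with (a < b < c) sorted:
  d(y*(-x + z)) includes (∂/∂z)(y*(-x + z)) dz = (y) dz, which multiplied by dx ∧ dy gives (y) dx ∧ dy ∧ dz
  d(z*(2*y + 2*z - 3)) includes (∂/∂y)(z*(2*y + 2*z - 3)) dy = (2*z) dy, which multiplied by dx ∧ dz gives (-2*z) dx ∧ dy ∧ dz
  d(-2*x*y - 3*z) includes (∂/∂x)(-2*x*y - 3*z) dx = (-2*y) dx, which multiplied by dy ∧ dz gives (-2*y) dx ∧ dy ∧ dz
Collecting like 3-forms: d(omega) = (-y - 2*z) dx ∧ dy ∧ dz.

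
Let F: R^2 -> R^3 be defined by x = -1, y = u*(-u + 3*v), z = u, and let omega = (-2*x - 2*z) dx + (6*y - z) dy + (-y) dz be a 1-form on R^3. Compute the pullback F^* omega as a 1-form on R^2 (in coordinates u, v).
F^* omega = (3*u*(4*u^2 - 18*u*v + u + 18*v^2 - 2*v)) du + (u^2*(-18*u + 54*v - 3)) dv

Using F^*(f dg) = (f ∘ F) d(g ∘ F), substitute each coordinate x_i by F_i(u, v) in f_i, and replace dx_i by d F_i = (∂F_i/∂u) du + (∂F_i/∂v) dv.
  For the x component: f_1(F) = 2 - 2*u; d F_1 = (0) du + (0) dv
  For the y component: f_2(F) = u*(-6*u + 18*v - 1); d F_2 = (-2*u + 3*v) du + (3*u) dv
  For the z component: f_3(F) = u*(u - 3*v); d F_3 = (1) du + (0) dv
Combining and collecting du, dv coefficients:
  coeff of du: 3*u*(4*u^2 - 18*u*v + u + 18*v^2 - 2*v)
  coeff of dv: u^2*(-18*u + 54*v - 3)
F^* omega = (3*u*(4*u^2 - 18*u*v + u + 18*v^2 - 2*v)) du + (u^2*(-18*u + 54*v - 3)) dv.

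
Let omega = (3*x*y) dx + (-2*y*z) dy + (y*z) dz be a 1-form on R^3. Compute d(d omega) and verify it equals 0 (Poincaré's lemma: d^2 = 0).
d(d omega) = 0

Step 1: d omega = sum_{i<j} (∂f_j/∂x_i - ∂f_i/∂x_j) dx_i ∧ dx_j:
  coeff of dx ∧ dy: -3*x
  coeff of dx ∧ dz: 0
  coeff of dy ∧ dz: 2*y + z
Step 2: Apply d again to each 2-form coefficient. The only possible 3-form in R^3 is dx ∧ dy ∧ dz, with coefficient
  ∂(coeff of dy∧dz)/∂x - ∂(coeff of dx∧dz)/∂y + ∂(coeff of dx∧dy)/∂z
  = ∂/∂x (2*y + z) - ∂/∂y (0) + ∂/∂z (-3*x).
Each of these terms simplifies to sums of mixed partials that cancel in pairs. The result is 0 (by equality of mixed partials for smooth functions — Schwarz / Clairaut).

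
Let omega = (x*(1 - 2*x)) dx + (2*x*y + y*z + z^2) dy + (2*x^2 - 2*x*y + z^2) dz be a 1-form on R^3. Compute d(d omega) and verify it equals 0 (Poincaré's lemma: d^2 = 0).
d(d omega) = 0

Step 1: d omega = sum_{i<j} (∂f_j/∂x_i - ∂f_i/∂x_j) dx_i ∧ dx_j:
  coeff of dx ∧ dy: 2*y
  coeff of dx ∧ dz: 4*x - 2*y
  coeff of dy ∧ dz: -2*x - y - 2*z
Step 2: Apply d again to each 2-form coefficient. The only possible 3-form in R^3 is dx ∧ dy ∧ dz, with coefficient
  ∂(coeff of dy∧dz)/∂x - ∂(coeff of dx∧dz)/∂y + ∂(coeff of dx∧dy)/∂z
  = ∂/∂x (-2*x - y - 2*z) - ∂/∂y (4*x - 2*y) + ∂/∂z (2*y).
Each of these terms simplifies to sums of mixed partials that cancel in pairs. The result is 0 (by equality of mixed partials for smooth functions — Schwarz / Clairaut).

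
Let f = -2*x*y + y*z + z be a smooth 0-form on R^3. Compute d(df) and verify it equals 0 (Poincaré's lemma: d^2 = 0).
d(df) = 0

Step 1: df = sum_i (∂f/∂x_i) dx_i = (-2*y) dx + (-2*x + z) dy + (y + 1) dz.
Step 2: Apply d again. Using the 1-form formula, the coefficient of dx ∧ dy in d(df) is ∂^2 f/∂x ∂y - ∂^2 f/∂y ∂x = (-2) - (-2) = 0 (equality of mixed partials for smooth f).
Similarly for dx ∧ dz and dy ∧ dz — all coefficients vanish. So d(df) = 0.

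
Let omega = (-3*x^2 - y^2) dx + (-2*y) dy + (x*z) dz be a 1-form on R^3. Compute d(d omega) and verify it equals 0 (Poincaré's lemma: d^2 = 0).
d(d omega) = 0

Step 1: d omega = sum_{i<j} (∂f_j/∂x_i - ∂f_i/∂x_j) dx_i ∧ dx_j:
  coeff of dx ∧ dy: 2*y
  coeff of dx ∧ dz: z
  coeff of dy ∧ dz: 0
Step 2: Apply d again to each 2-form coefficient. The only possible 3-form in R^3 is dx ∧ dy ∧ dz, with coefficient
  ∂(coeff of dy∧dz)/∂x - ∂(coeff of dx∧dz)/∂y + ∂(coeff of dx∧dy)/∂z
  = ∂/∂x (0) - ∂/∂y (z) + ∂/∂z (2*y).
Each of these terms simplifies to sums of mixed partials that cancel in pairs. The result is 0 (by equality of mixed partials for smooth functions — Schwarz / Clairaut).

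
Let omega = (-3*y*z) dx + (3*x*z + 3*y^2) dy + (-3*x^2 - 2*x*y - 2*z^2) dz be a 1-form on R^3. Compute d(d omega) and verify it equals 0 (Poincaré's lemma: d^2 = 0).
d(d omega) = 0

Step 1: d omega = sum_{i<j} (∂f_j/∂x_i - ∂f_i/∂x_j) dx_i ∧ dx_j:
  coeff of dx ∧ dy: 6*z
  coeff of dx ∧ dz: -6*x + y
  coeff of dy ∧ dz: -5*x
Step 2: Apply d again to each 2-form coefficient. The only possible 3-form in R^3 is dx ∧ dy ∧ dz, with coefficient
  ∂(coeff of dy∧dz)/∂x - ∂(coeff of dx∧dz)/∂y + ∂(coeff of dx∧dy)/∂z
  = ∂/∂x (-5*x) - ∂/∂y (-6*x + y) + ∂/∂z (6*z).
Each of these terms simplifies to sums of mixed partials that cancel in pairs. The result is 0 (by equality of mixed partials for smooth functions — Schwarz / Clairaut).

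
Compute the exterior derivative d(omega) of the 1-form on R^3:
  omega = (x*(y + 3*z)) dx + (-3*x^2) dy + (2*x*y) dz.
d(omega) = (-7*x) dx ∧ dy + (-3*x + 2*y) dx ∧ dz + (2*x) dy ∧ dz

For a 1-form omega = sum_i f_i dx_i, the exterior derivative is
  d(omega) = sum_{i < j} (∂f_j/∂x_i - ∂f_i/∂x_j) dx_i ∧ dx_j.
  coefficient of dx ∧ dy: ∂f_2/∂x - ∂f_1/∂y = ∂(-3*x^2)/∂x - ∂(x*(y + 3*z))/∂y = -7*x
  coefficient of dx ∧ dz: ∂f_3/∂x - ∂f_1/∂z = ∂(2*x*y)/∂x - ∂(x*(y + 3*z))/∂z = -3*x + 2*y
  coefficient of dy ∧ dz: ∂f_3/∂y - ∂f_2/∂z = ∂(2*x*y)/∂y - ∂(-3*x^2)/∂z = 2*x
Assembling: d(omega) = (-7*x) dx ∧ dy + (-3*x + 2*y) dx ∧ dz + (2*x) dy ∧ dz.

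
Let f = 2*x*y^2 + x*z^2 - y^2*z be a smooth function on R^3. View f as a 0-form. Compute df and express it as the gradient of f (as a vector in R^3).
df = (2*y^2 + z^2) dx + (2*y*(2*x - z)) dy + (2*x*z - y^2) dz; grad f = (2*y^2 + z^2, 2*y*(2*x - z), 2*x*z - y^2)

For a 0-form f, d f = (∂f/∂x) dx + (∂f/∂y) dy + (∂f/∂z) dz. The components of the vector representation are exactly the entries of grad f in Cartesian coordinates:
  ∂f/∂x = 2*y^2 + z^2
  ∂f/∂y = 2*y*(2*x - z)
  ∂f/∂z = 2*x*z - y^2.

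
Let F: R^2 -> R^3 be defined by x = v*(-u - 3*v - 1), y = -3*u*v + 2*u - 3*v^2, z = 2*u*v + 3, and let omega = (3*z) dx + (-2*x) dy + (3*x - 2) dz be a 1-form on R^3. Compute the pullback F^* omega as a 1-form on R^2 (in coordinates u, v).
F^* omega = (v*(-18*u*v + 4*u - 36*v^2 - 9)) du + (-18*u^2*v - 84*u*v^2 - 18*u*v - 13*u - 36*v^3 - 12*v^2 - 54*v - 9) dv

Using F^*(f dg) = (f ∘ F) d(g ∘ F), substitute each coordinate x_i by F_i(u, v) in f_i, and replace dx_i by d F_i = (∂F_i/∂u) du + (∂F_i/∂v) dv.
  For the x component: f_1(F) = 6*u*v + 9; d F_1 = (-v) du + (-u - 6*v - 1) dv
  For the y component: f_2(F) = 2*v*(u + 3*v + 1); d F_2 = (2 - 3*v) du + (-3*u - 6*v) dv
  For the z component: f_3(F) = -3*u*v - 9*v^2 - 3*v - 2; d F_3 = (2*v) du + (2*u) dv
Combining and collecting du, dv coefficients:
  coeff of du: v*(-18*u*v + 4*u - 36*v^2 - 9)
  coeff of dv: -18*u^2*v - 84*u*v^2 - 18*u*v - 13*u - 36*v^3 - 12*v^2 - 54*v - 9
F^* omega = (v*(-18*u*v + 4*u - 36*v^2 - 9)) du + (-18*u^2*v - 84*u*v^2 - 18*u*v - 13*u - 36*v^3 - 12*v^2 - 54*v - 9) dv.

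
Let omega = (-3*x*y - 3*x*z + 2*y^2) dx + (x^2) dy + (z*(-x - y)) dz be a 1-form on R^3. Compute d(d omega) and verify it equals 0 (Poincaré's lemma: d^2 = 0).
d(d omega) = 0

Step 1: d omega = sum_{i<j} (∂f_j/∂x_i - ∂f_i/∂x_j) dx_i ∧ dx_j:
  coeff of dx ∧ dy: 5*x - 4*y
  coeff of dx ∧ dz: 3*x - z
  coeff of dy ∧ dz: -z
Step 2: Apply d again to each 2-form coefficient. The only possible 3-form in R^3 is dx ∧ dy ∧ dz, with coefficient
  ∂(coeff of dy∧dz)/∂x - ∂(coeff of dx∧dz)/∂y + ∂(coeff of dx∧dy)/∂z
  = ∂/∂x (-z) - ∂/∂y (3*x - z) + ∂/∂z (5*x - 4*y).
Each of these terms simplifies to sums of mixed partials that cancel in pairs. The result is 0 (by equality of mixed partials for smooth functions — Schwarz / Clairaut).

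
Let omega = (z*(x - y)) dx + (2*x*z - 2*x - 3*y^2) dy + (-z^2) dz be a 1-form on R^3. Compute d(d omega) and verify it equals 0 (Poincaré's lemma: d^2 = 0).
d(d omega) = 0

Step 1: d omega = sum_{i<j} (∂f_j/∂x_i - ∂f_i/∂x_j) dx_i ∧ dx_j:
  coeff of dx ∧ dy: 3*z - 2
  coeff of dx ∧ dz: -x + y
  coeff of dy ∧ dz: -2*x
Step 2: Apply d again to each 2-form coefficient. The only possible 3-form in R^3 is dx ∧ dy ∧ dz, with coefficient
  ∂(coeff of dy∧dz)/∂x - ∂(coeff of dx∧dz)/∂y + ∂(coeff of dx∧dy)/∂z
  = ∂/∂x (-2*x) - ∂/∂y (-x + y) + ∂/∂z (3*z - 2).
Each of these terms simplifies to sums of mixed partials that cancel in pairs. The result is 0 (by equality of mixed partials for smooth functions — Schwarz / Clairaut).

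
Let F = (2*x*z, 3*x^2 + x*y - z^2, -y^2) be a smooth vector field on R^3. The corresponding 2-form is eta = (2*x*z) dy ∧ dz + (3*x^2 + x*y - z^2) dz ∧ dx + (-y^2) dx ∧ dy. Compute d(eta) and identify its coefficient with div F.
d(eta) = (x + 2*z) dx ∧ dy ∧ dz; div F = x + 2*z

For a 2-form in R^3 of the form above, applying d gives a 3-form with coefficient ∂P/∂x + ∂Q/∂y + ∂R/∂z:
  ∂P/∂x = 2*z
  ∂Q/∂y = x
  ∂R/∂z = 0
Sum = x + 2*z, which is exactly div F.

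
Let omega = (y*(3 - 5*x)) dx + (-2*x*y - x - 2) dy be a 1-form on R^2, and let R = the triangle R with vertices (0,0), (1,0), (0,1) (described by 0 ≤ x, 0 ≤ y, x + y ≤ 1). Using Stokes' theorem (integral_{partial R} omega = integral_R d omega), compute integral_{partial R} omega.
integral_(partial R) omega = -3/2

Stokes: integral_partial_R omega = integral_R d omega with d omega = (∂Q/∂x - ∂P/∂y) dx ∧ dy.
  ∂Q/∂x = -2*y - 1
  ∂P/∂y = 3 - 5*x
  integrand = ∂Q/∂x - ∂P/∂y = 5*x - 2*y - 4.
Integrating over R: integral_0^1 integral_0^{1-x} (5*x - 2*y - 4) dy dx = -3/2.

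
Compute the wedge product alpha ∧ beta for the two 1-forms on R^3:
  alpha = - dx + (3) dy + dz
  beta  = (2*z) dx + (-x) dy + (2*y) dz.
alpha ∧ beta = (x - 6*z) dx ∧ dy + (-2*y - 2*z) dx ∧ dz + (x + 6*y) dy ∧ dz

Distribute the wedge, using dx_i ∧ dx_j = -dx_j ∧ dx_i and dx_i ∧ dx_i = 0. For each pair (i, j) with i < j, the coefficient of dx_i ∧ dx_j in alpha ∧ beta is (alpha_i * beta_j - alpha_j * beta_i). Collecting: alpha ∧ beta = (x - 6*z) dx ∧ dy + (-2*y - 2*z) dx ∧ dz + (x + 6*y) dy ∧ dz.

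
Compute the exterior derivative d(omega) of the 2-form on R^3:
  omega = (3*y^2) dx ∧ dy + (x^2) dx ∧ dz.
d(omega) = 0

For a 2-form omega = sum_{i<j} g_{ij} dx_i ∧ dx_j, the exterior derivative is
  d(omega) = sum_{i<j} d(g_{ij}) ∧ dx_i ∧ dx_j = sum_{i<j, k} (∂g_{ij}/∂x_k) dx_k ∧ dx_i ∧ dx_j.
Expand each term, using dx_k ∧ dx_i ∧ dx_j = sgn(permutation) dx_{(a)} ∧ dx_{(b)} ∧ dx_{(c)} with (a < b < c) sorted:

Collecting like 3-forms: d(omega) = 0.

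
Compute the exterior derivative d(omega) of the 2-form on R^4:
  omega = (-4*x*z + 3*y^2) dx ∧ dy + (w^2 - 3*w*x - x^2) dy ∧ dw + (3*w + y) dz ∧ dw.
d(omega) = (-4*x) dx ∧ dy ∧ dz + (-3*w - 2*x) dx ∧ dy ∧ dw + (1) dy ∧ dz ∧ dw

For a 2-form omega = sum_{i<j} g_{ij} dx_i ∧ dx_j, the exterior derivative is
  d(omega) = sum_{i<j} d(g_{ij}) ∧ dx_i ∧ dx_j = sum_{i<j, k} (∂g_{ij}/∂x_k) dx_k ∧ dx_i ∧ dx_j.
Expand each term, using dx_k ∧ dx_i ∧ dx_j = sgn(permutation) dx_{(a)} ∧ dx_{(b)} ∧ dx_{(c)} with (a < b < c) sorted:
  d(-4*x*z + 3*y^2) includes (∂/∂z)(-4*x*z + 3*y^2) dz = (-4*x) dz, which multiplied by dx ∧ dy gives (-4*x) dx ∧ dy ∧ dz
  d(w^2 - 3*w*x - x^2) includes (∂/∂x)(w^2 - 3*w*x - x^2) dx = (-3*w - 2*x) dx, which multiplied by dy ∧ dw gives (-3*w - 2*x) dx ∧ dy ∧ dw
  d(3*w + y) includes (∂/∂y)(3*w + y) dy = (1) dy, which multiplied by dz ∧ dw gives (1) dy ∧ dz ∧ dw
Collecting like 3-forms: d(omega) = (-4*x) dx ∧ dy ∧ dz + (-3*w - 2*x) dx ∧ dy ∧ dw + (1) dy ∧ dz ∧ dw.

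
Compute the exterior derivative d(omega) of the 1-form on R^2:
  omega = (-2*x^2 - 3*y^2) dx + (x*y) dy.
d(omega) = (7*y) dx ∧ dy

For a 1-form omega = sum_i f_i dx_i, the exterior derivative is
  d(omega) = sum_{i < j} (∂f_j/∂x_i - ∂f_i/∂x_j) dx_i ∧ dx_j.
  coefficient of dx ∧ dy: ∂f_2/∂x - ∂f_1/∂y = ∂(x*y)/∂x - ∂(-2*x^2 - 3*y^2)/∂y = 7*y
Assembling: d(omega) = (7*y) dx ∧ dy.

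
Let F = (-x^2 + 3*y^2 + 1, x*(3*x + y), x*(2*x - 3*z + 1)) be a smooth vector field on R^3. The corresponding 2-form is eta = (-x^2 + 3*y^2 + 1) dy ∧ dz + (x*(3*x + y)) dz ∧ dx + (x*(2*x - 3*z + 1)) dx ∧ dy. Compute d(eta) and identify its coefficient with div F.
d(eta) = (-4*x) dx ∧ dy ∧ dz; div F = -4*x

For a 2-form in R^3 of the form above, applying d gives a 3-form with coefficient ∂P/∂x + ∂Q/∂y + ∂R/∂z:
  ∂P/∂x = -2*x
  ∂Q/∂y = x
  ∂R/∂z = -3*x
Sum = -4*x, which is exactly div F.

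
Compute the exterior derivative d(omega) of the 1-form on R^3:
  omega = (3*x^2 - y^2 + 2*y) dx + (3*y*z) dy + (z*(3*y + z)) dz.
d(omega) = (2*y - 2) dx ∧ dy + (-3*y + 3*z) dy ∧ dz

For a 1-form omega = sum_i f_i dx_i, the exterior derivative is
  d(omega) = sum_{i < j} (∂f_j/∂x_i - ∂f_i/∂x_j) dx_i ∧ dx_j.
  coefficient of dx ∧ dy: ∂f_2/∂x - ∂f_1/∂y = ∂(3*y*z)/∂x - ∂(3*x^2 - y^2 + 2*y)/∂y = 2*y - 2
  coefficient of dy ∧ dz: ∂f_3/∂y - ∂f_2/∂z = ∂(z*(3*y + z))/∂y - ∂(3*y*z)/∂z = -3*y + 3*z
Assembling: d(omega) = (2*y - 2) dx ∧ dy + (-3*y + 3*z) dy ∧ dz.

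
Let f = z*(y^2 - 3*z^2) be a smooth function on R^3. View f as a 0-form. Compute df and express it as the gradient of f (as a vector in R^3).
df = (0) dx + (2*y*z) dy + (y^2 - 9*z^2) dz; grad f = (0, 2*y*z, y^2 - 9*z^2)

For a 0-form f, d f = (∂f/∂x) dx + (∂f/∂y) dy + (∂f/∂z) dz. The components of the vector representation are exactly the entries of grad f in Cartesian coordinates:
  ∂f/∂x = 0
  ∂f/∂y = 2*y*z
  ∂f/∂z = y^2 - 9*z^2.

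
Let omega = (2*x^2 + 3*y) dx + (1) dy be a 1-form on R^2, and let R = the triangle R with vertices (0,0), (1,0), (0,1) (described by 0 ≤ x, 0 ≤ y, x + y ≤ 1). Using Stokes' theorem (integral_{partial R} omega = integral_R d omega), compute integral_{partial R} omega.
integral_(partial R) omega = -3/2

Stokes: integral_partial_R omega = integral_R d omega with d omega = (∂Q/∂x - ∂P/∂y) dx ∧ dy.
  ∂Q/∂x = 0
  ∂P/∂y = 3
  integrand = ∂Q/∂x - ∂P/∂y = -3.
Integrating over R: integral_0^1 integral_0^{1-x} (-3) dy dx = -3/2.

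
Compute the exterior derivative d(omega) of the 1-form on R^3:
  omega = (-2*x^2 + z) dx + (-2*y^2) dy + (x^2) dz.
d(omega) = (2*x - 1) dx ∧ dz

For a 1-form omega = sum_i f_i dx_i, the exterior derivative is
  d(omega) = sum_{i < j} (∂f_j/∂x_i - ∂f_i/∂x_j) dx_i ∧ dx_j.
  coefficient of dx ∧ dz: ∂f_3/∂x - ∂f_1/∂z = ∂(x^2)/∂x - ∂(-2*x^2 + z)/∂z = 2*x - 1
Assembling: d(omega) = (2*x - 1) dx ∧ dz.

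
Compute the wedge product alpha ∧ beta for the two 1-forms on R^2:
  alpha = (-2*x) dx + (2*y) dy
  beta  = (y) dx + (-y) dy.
alpha ∧ beta = (2*y*(x - y)) dx ∧ dy

Distribute the wedge, using dx_i ∧ dx_j = -dx_j ∧ dx_i and dx_i ∧ dx_i = 0. For each pair (i, j) with i < j, the coefficient of dx_i ∧ dx_j in alpha ∧ beta is (alpha_i * beta_j - alpha_j * beta_i). Collecting: alpha ∧ beta = (2*y*(x - y)) dx ∧ dy.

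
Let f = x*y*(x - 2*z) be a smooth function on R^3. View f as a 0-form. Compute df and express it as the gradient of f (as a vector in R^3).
df = (2*y*(x - z)) dx + (x*(x - 2*z)) dy + (-2*x*y) dz; grad f = (2*y*(x - z), x*(x - 2*z), -2*x*y)

For a 0-form f, d f = (∂f/∂x) dx + (∂f/∂y) dy + (∂f/∂z) dz. The components of the vector representation are exactly the entries of grad f in Cartesian coordinates:
  ∂f/∂x = 2*y*(x - z)
  ∂f/∂y = x*(x - 2*z)
  ∂f/∂z = -2*x*y.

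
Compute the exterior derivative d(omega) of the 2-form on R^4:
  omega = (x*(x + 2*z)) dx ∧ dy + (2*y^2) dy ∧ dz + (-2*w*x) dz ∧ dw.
d(omega) = (2*x) dx ∧ dy ∧ dz + (-2*w) dx ∧ dz ∧ dw

For a 2-form omega = sum_{i<j} g_{ij} dx_i ∧ dx_j, the exterior derivative is
  d(omega) = sum_{i<j} d(g_{ij}) ∧ dx_i ∧ dx_j = sum_{i<j, k} (∂g_{ij}/∂x_k) dx_k ∧ dx_i ∧ dx_j.
Expand each term, using dx_k ∧ dx_i ∧ dx_j = sgn(permutation) dx_{(a)} ∧ dx_{(b)} ∧ dx_{(c)} with (a < b < c) sorted:
  d(x*(x + 2*z)) includes (∂/∂z)(x*(x + 2*z)) dz = (2*x) dz, which multiplied by dx ∧ dy gives (2*x) dx ∧ dy ∧ dz
  d(-2*w*x) includes (∂/∂x)(-2*w*x) dx = (-2*w) dx, which multiplied by dz ∧ dw gives (-2*w) dx ∧ dz ∧ dw
Collecting like 3-forms: d(omega) = (2*x) dx ∧ dy ∧ dz + (-2*w) dx ∧ dz ∧ dw.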